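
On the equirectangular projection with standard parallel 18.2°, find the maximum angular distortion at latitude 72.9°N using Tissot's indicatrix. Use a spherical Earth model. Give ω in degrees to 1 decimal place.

In the equirectangular projection with standard parallel φ₀ = 18.2° (x = Rλ cos φ₀, y = Rφ), meridians are true-scale (h = 1) and the parallel scale is k = cos φ₀ / cos φ.
At 72.9°: h = 1.000, k = 3.231; principal scales a = 3.231, b = 1.000.
sin(ω/2) = (a − b)/(a + b) = 2.231/4.231 = 0.5273, so ω = 2 arcsin(0.5273) ≈ 63.6°.

63.6°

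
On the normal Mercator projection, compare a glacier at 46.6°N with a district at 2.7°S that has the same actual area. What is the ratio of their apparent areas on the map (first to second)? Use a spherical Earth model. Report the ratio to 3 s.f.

On Mercator, area is exaggerated by sec²φ = 1/cos²φ.
At 46.6°: sec²(46.6°) = 1/0.6871² = 2.118.
At 2.7°: sec²(2.7°) = 1/0.9989² = 1.002.
Ratio = 2.118/1.002 = cos²(2.7°)/cos²(46.6°) ≈ 2.11.

2.11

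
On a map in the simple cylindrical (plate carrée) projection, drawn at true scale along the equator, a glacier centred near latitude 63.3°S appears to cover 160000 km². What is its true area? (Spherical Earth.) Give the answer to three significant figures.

71900 km²

In the plate carrée (x = Rλ, y = Rφ), meridians are true-scale (h = 1) and parallels are stretched by k = sec φ.
Areal scale = h·k = 1 × sec φ; at 63.3°, h = 1.000, k = 2.226, so h·k = 2.226.
True area = apparent / (areal scale) = 160000 / 2.226 ≈ 71900 km².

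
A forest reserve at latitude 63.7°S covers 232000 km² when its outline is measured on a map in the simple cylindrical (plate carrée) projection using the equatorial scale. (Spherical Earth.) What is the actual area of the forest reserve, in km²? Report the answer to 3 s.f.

For the equirectangular projection with φ₀ = 0 (plate carrée), h = 1 along meridians and k = sec φ along parallels.
Areal scale = h·k = 1 × sec φ; at 63.7°, h = 1.000, k = 2.257, so h·k = 2.257.
True area = apparent / (areal scale) = 232000 / 2.257 ≈ 103000 km².

103000 km²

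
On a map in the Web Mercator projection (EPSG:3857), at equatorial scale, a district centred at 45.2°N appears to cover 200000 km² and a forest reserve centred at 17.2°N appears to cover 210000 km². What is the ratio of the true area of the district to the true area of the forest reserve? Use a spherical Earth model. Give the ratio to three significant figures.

On Mercator the areal scale is sec²φ, so true area = apparent × cos²φ.
True area of district: 200000 × cos²(45.2°) = 200000 × 0.4965 = 99300 km².
True area of forest reserve: 210000 × cos²(17.2°) = 210000 × 0.9126 = 191600 km².
Ratio = 99300 / 191600 ≈ 0.518.

0.518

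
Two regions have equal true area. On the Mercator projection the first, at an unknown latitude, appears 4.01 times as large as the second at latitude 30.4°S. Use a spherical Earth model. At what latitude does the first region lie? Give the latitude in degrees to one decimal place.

On Mercator, (apparent₁)/(apparent₂) = sec²φ₁ / sec²φ₂ when true areas are equal.
cos²φ₂ / cos²φ₁ = 4.01  ⇒  cos φ₁ = cos 30.4° / √4.01 = 0.8625/2.002 = 0.4307.
φ₁ = arccos(0.4307) ≈ 64.5°.

64.5°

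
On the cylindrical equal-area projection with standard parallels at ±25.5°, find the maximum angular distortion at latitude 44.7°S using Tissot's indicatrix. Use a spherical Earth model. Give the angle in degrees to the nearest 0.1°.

A cylindrical equal-area projection with standard parallel φ₀ has meridian scale h = cos φ / cos φ₀ and parallel scale k = cos φ₀ / cos φ (so areas are preserved, h·k = 1).
At 44.7°: h = 0.7875, k = 1.270; principal scales a = 1.270, b = 0.7875.
sin(ω/2) = (a − b)/(a + b) = 0.4823/2.057 = 0.2344, so ω = 2 arcsin(0.2344) ≈ 27.1°.

27.1°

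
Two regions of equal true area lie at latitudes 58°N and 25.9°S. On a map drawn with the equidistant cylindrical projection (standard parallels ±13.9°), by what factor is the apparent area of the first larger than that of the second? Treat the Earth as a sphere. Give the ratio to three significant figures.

1.70

The equidistant cylindrical projection with φ₀ = 13.9° has h = 1 (meridians true) and k = cos φ₀ / cos φ along parallels.
Areal scale at 58°: h·k = 1.000 × 1.832 = 1.832.
Areal scale at 25.9°: h·k = 1.000 × 1.079 = 1.079.
Ratio = 1.832/1.079 ≈ 1.70.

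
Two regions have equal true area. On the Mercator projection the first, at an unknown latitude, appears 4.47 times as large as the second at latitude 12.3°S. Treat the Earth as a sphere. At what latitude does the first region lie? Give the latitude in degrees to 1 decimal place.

On Mercator, (apparent₁)/(apparent₂) = sec²φ₁ / sec²φ₂ when true areas are equal.
cos²φ₂ / cos²φ₁ = 4.47  ⇒  cos φ₁ = cos 12.3° / √4.47 = 0.9770/2.114 = 0.4621.
φ₁ = arccos(0.4621) ≈ 62.5°.

62.5°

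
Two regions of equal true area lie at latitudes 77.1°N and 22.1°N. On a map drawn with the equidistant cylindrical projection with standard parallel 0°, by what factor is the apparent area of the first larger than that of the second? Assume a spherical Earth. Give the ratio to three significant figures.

In the plate carrée (x = Rλ, y = Rφ), meridians are true-scale (h = 1) and parallels are stretched by k = sec φ.
Areal scale at 77.1°: h·k = 1.000 × 4.479 = 4.479.
Areal scale at 22.1°: h·k = 1.000 × 1.079 = 1.079.
Ratio = 4.479/1.079 ≈ 4.15.

4.15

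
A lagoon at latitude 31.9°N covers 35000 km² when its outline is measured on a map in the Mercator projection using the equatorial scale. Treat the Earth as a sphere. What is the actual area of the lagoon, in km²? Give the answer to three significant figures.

Mercator is conformal, so the point scale is isotropic: h = k = sec φ = 1/cos φ.
Areal scale = k² = sec²φ = 1/cos²(31.9°) = 1/0.8490² = 1.387.
True area = apparent / (areal scale) = 35000 / 1.387 ≈ 25200 km².

25200 km²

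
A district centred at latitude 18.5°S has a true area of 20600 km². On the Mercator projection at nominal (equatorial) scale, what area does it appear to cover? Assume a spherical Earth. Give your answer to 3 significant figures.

The Mercator projection is conformal; its linear scale factor is the same in every direction and equals sec φ = 1/cos φ.
Areal scale = k² = sec²φ = 1/cos²(18.5°) = 1/0.9483² = 1.112.
Apparent area = 20600 × 1.112 ≈ 22900 km².

22900 km²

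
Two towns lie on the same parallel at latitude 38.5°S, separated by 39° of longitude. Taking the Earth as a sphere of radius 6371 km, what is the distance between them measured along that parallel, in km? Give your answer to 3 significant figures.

3390 km

Arc length along a parallel = R cos φ · Δλ (with Δλ in radians).
= 6371 × cos 38.5° × (39° × π/180) = 6371 × 0.7826 × 0.6807 ≈ 3390 km.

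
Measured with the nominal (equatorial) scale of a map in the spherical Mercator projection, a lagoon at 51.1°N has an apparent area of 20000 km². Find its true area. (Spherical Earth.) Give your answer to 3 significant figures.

Mercator is conformal, so the point scale is isotropic: h = k = sec φ = 1/cos φ.
Areal scale = k² = sec²φ = 1/cos²(51.1°) = 1/0.6280² = 2.536.
True area = apparent / (areal scale) = 20000 / 2.536 ≈ 7890 km².

7890 km²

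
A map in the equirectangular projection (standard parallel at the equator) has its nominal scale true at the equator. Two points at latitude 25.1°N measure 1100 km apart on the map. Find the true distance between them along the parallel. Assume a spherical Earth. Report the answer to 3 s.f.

Plate carrée maps x = Rλ, y = Rφ. The meridian scale is h = 1 and the parallel scale is k = 1/cos φ = sec φ.
Along the parallel at 25.1°, map distances are exaggerated by k = sec 25.1° = 1.104.
True distance = 1100 / 1.104 = 1100 × cos 25.1° ≈ 996 km.

996 km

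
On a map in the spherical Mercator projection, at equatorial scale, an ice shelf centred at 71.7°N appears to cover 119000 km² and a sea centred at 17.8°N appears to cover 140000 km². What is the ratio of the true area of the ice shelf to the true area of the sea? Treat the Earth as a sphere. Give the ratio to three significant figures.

Since Mercator area scale is 1/cos²φ, the true area equals the apparent area multiplied by cos²φ.
True area of ice shelf: 119000 × cos²(71.7°) = 119000 × 0.09859 = 11730 km².
True area of sea: 140000 × cos²(17.8°) = 140000 × 0.9066 = 126900 km².
Ratio = 11730 / 126900 ≈ 0.0924.

0.0924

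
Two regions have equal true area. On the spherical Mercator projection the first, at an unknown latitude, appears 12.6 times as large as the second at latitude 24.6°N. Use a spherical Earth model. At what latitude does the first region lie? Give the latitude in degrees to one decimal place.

Mercator areal scale is sec²φ, so apparent-area ratio = sec²φ₁ / sec²φ₂ = cos²φ₂ / cos²φ₁.
cos²φ₂ / cos²φ₁ = 12.6  ⇒  cos φ₁ = cos 24.6° / √12.6 = 0.9092/3.550 = 0.2561.
φ₁ = arccos(0.2561) ≈ 75.2°.

75.2°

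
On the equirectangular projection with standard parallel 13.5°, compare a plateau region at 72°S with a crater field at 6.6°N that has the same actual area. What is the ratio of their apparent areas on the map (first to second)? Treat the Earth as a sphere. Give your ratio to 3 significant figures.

The equidistant cylindrical projection with φ₀ = 13.5° has h = 1 (meridians true) and k = cos φ₀ / cos φ along parallels.
Areal scale at 72°: h·k = 1.000 × 3.147 = 3.147.
Areal scale at 6.6°: h·k = 1.000 × 0.9789 = 0.9789.
Ratio = 3.147/0.9789 ≈ 3.21.

3.21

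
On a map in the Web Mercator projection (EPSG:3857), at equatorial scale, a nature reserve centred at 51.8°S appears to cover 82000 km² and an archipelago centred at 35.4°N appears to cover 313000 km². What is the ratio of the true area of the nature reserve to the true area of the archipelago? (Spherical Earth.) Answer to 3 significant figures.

0.151

On Mercator the areal scale is sec²φ, so true area = apparent × cos²φ.
True area of nature reserve: 82000 × cos²(51.8°) = 82000 × 0.3824 = 31360 km².
True area of archipelago: 313000 × cos²(35.4°) = 313000 × 0.6644 = 208000 km².
Ratio = 31360 / 208000 ≈ 0.151.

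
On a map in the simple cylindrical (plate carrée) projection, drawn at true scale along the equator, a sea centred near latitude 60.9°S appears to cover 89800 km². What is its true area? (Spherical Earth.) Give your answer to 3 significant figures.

In the plate carrée (x = Rλ, y = Rφ), meridians are true-scale (h = 1) and parallels are stretched by k = sec φ.
Areal scale = h·k = 1 × sec φ; at 60.9°, h = 1.000, k = 2.056, so h·k = 2.056.
True area = apparent / (areal scale) = 89800 / 2.056 ≈ 43700 km².

43700 km²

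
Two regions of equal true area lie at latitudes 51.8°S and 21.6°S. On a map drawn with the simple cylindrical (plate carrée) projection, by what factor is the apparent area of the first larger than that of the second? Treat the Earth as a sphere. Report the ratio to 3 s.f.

Plate carrée maps x = Rλ, y = Rφ. The meridian scale is h = 1 and the parallel scale is k = 1/cos φ = sec φ.
Areal scale at 51.8°: h·k = 1.000 × 1.617 = 1.617.
Areal scale at 21.6°: h·k = 1.000 × 1.076 = 1.076.
Ratio = 1.617/1.076 ≈ 1.50.

1.50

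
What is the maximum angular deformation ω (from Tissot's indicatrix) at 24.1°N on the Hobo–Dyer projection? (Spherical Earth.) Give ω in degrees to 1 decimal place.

16.0°

The Hobo–Dyer projection is cylindrical equal-area with φ₀ = 37.5°. For cylindrical equal-area with standard parallel φ₀, h = cos φ / cos φ₀ and k = cos φ₀ / cos φ, so h·k = 1.
At 24.1°: h = 1.151, k = 0.8691; principal scales a = 1.151, b = 0.8691.
sin(ω/2) = (a − b)/(a + b) = 0.2815/2.020 = 0.1394, so ω = 2 arcsin(0.1394) ≈ 16.0°.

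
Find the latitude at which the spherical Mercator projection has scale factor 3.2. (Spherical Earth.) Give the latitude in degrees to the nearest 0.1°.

Mercator scale is k = sec φ = 1/cos φ.
1/cos φ = 3.2  ⇒  cos φ = 0.3125  ⇒  φ = arccos(0.3125) ≈ 71.8°.

71.8°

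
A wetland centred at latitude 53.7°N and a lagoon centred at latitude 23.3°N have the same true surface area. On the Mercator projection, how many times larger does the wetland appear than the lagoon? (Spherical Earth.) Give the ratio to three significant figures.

On Mercator, area is exaggerated by sec²φ = 1/cos²φ.
At 53.7°: sec²(53.7°) = 1/0.5920² = 2.853.
At 23.3°: sec²(23.3°) = 1/0.9184² = 1.185.
Ratio = 2.853/1.185 = cos²(23.3°)/cos²(53.7°) ≈ 2.41.

2.41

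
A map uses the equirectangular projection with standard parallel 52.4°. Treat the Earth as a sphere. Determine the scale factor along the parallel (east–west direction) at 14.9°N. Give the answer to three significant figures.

0.631

With standard parallel φ₀ = 52.4°, the equirectangular projection gives x = Rλ cos φ₀, y = Rφ, so h = 1 and k = cos 52.4° / cos φ.
k = cos 52.4° / cos 14.9° = 0.6101/0.9664 = 0.6314.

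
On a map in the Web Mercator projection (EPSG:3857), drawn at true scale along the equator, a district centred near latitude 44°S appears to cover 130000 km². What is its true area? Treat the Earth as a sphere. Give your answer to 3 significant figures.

67300 km²

Mercator is conformal, so the point scale is isotropic: h = k = sec φ = 1/cos φ.
Areal scale = k² = sec²φ = 1/cos²(44°) = 1/0.7193² = 1.933.
True area = apparent / (areal scale) = 130000 / 1.933 ≈ 67300 km².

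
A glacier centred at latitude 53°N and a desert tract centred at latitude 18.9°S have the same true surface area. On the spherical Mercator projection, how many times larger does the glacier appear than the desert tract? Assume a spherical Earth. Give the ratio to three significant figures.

2.47

Mercator areal scale is sec²φ.
At 53°: sec²(53°) = 1/0.6018² = 2.761.
At 18.9°: sec²(18.9°) = 1/0.9461² = 1.117.
Ratio = 2.761/1.117 = cos²(18.9°)/cos²(53°) ≈ 2.47.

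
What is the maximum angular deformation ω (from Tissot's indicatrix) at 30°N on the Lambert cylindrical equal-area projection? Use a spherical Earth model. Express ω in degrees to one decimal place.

16.4°

The Lambert cylindrical equal-area projection is the cylindrical equal-area projection with its standard parallel at the equator (φ₀ = 0). Cylindrical equal-area (φ₀ = 0°): h = cos φ / cos 0° along meridians, k = cos 0° / cos φ along parallels; h·k = 1.
At 30°: h = 0.8660, k = 1.155; principal scales a = 1.155, b = 0.8660.
sin(ω/2) = (a − b)/(a + b) = 0.2887/2.021 = 0.1429, so ω = 2 arcsin(0.1429) ≈ 16.4°.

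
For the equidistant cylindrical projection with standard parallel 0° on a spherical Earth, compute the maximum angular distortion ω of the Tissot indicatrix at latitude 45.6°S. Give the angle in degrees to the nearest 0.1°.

Plate carrée maps x = Rλ, y = Rφ. The meridian scale is h = 1 and the parallel scale is k = 1/cos φ = sec φ.
At 45.6°: h = 1.000, k = 1.429; principal scales a = 1.429, b = 1.000.
sin(ω/2) = (a − b)/(a + b) = 0.4293/2.429 = 0.1767, so ω = 2 arcsin(0.1767) ≈ 20.4°.

20.4°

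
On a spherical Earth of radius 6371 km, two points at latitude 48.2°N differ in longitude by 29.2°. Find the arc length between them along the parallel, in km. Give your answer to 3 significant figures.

2160 km

Arc length along a parallel = R cos φ · Δλ (with Δλ in radians).
= 6371 × cos 48.2° × (29.2° × π/180) = 6371 × 0.6665 × 0.5096 ≈ 2160 km.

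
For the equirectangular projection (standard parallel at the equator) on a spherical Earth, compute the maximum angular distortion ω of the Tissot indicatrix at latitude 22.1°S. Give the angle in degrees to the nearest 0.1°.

In the plate carrée (x = Rλ, y = Rφ), meridians are true-scale (h = 1) and parallels are stretched by k = sec φ.
At 22.1°: h = 1.000, k = 1.079; principal scales a = 1.079, b = 1.000.
sin(ω/2) = (a − b)/(a + b) = 0.07930/2.079 = 0.03814, so ω = 2 arcsin(0.03814) ≈ 4.4°.

4.4°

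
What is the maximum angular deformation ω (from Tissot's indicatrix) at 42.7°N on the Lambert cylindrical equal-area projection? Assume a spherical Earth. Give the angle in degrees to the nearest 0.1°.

The Lambert cylindrical equal-area projection is the cylindrical equal-area projection with its standard parallel at the equator (φ₀ = 0). A cylindrical equal-area projection with standard parallel φ₀ has meridian scale h = cos φ / cos φ₀ and parallel scale k = cos φ₀ / cos φ (so areas are preserved, h·k = 1).
At 42.7°: h = 0.7349, k = 1.361; principal scales a = 1.361, b = 0.7349.
sin(ω/2) = (a − b)/(a + b) = 0.6258/2.096 = 0.2986, so ω = 2 arcsin(0.2986) ≈ 34.7°.

34.7°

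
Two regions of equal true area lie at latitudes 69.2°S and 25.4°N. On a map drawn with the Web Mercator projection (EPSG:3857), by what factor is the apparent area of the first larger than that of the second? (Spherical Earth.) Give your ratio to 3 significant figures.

Mercator areal scale is sec²φ.
At 69.2°: sec²(69.2°) = 1/0.3551² = 7.930.
At 25.4°: sec²(25.4°) = 1/0.9033² = 1.225.
Ratio = 7.930/1.225 = cos²(25.4°)/cos²(69.2°) ≈ 6.47.

6.47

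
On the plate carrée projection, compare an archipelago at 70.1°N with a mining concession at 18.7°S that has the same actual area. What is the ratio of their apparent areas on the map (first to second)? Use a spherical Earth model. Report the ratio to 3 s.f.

2.78

Plate carrée maps x = Rλ, y = Rφ. The meridian scale is h = 1 and the parallel scale is k = 1/cos φ = sec φ.
Areal scale at 70.1°: h·k = 1.000 × 2.938 = 2.938.
Areal scale at 18.7°: h·k = 1.000 × 1.056 = 1.056.
Ratio = 2.938/1.056 ≈ 2.78.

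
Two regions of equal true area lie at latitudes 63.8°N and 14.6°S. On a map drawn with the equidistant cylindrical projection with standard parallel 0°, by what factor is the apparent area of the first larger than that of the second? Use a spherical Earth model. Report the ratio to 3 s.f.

2.19

In the plate carrée (x = Rλ, y = Rφ), meridians are true-scale (h = 1) and parallels are stretched by k = sec φ.
Areal scale at 63.8°: h·k = 1.000 × 2.265 = 2.265.
Areal scale at 14.6°: h·k = 1.000 × 1.033 = 1.033.
Ratio = 2.265/1.033 ≈ 2.19.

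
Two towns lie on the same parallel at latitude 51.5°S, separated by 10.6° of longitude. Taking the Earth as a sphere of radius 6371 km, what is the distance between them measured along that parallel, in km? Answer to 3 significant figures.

734 km

Arc length along a parallel = R cos φ · Δλ (with Δλ in radians).
= 6371 × cos 51.5° × (10.6° × π/180) = 6371 × 0.6225 × 0.1850 ≈ 734 km.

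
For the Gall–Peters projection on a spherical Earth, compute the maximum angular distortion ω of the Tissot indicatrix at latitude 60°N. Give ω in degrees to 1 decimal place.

Gall–Peters is a cylindrical equal-area projection with standard parallels at ±45°. A cylindrical equal-area projection with standard parallel φ₀ has meridian scale h = cos φ / cos φ₀ and parallel scale k = cos φ₀ / cos φ (so areas are preserved, h·k = 1).
At 60°: h = 0.7071, k = 1.414; principal scales a = 1.414, b = 0.7071.
sin(ω/2) = (a − b)/(a + b) = 0.7071/2.121 = 0.3333, so ω = 2 arcsin(0.3333) ≈ 38.9°.

38.9°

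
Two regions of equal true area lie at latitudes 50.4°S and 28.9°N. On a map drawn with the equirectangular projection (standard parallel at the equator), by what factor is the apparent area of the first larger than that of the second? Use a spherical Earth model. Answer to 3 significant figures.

For the equirectangular projection with φ₀ = 0 (plate carrée), h = 1 along meridians and k = sec φ along parallels.
Areal scale at 50.4°: h·k = 1.000 × 1.569 = 1.569.
Areal scale at 28.9°: h·k = 1.000 × 1.142 = 1.142.
Ratio = 1.569/1.142 ≈ 1.37.

1.37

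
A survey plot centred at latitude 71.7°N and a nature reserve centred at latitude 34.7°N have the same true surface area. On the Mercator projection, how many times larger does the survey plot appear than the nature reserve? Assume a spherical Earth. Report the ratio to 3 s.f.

6.86

Mercator areal scale is sec²φ.
At 71.7°: sec²(71.7°) = 1/0.3140² = 10.14.
At 34.7°: sec²(34.7°) = 1/0.8221² = 1.479.
Ratio = 10.14/1.479 = cos²(34.7°)/cos²(71.7°) ≈ 6.86.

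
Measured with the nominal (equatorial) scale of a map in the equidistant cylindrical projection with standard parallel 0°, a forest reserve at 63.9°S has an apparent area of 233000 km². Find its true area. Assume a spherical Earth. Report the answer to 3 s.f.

103000 km²

Plate carrée maps x = Rλ, y = Rφ. The meridian scale is h = 1 and the parallel scale is k = 1/cos φ = sec φ.
Areal scale = h·k = 1 × sec φ; at 63.9°, h = 1.000, k = 2.273, so h·k = 2.273.
True area = apparent / (areal scale) = 233000 / 2.273 ≈ 103000 km².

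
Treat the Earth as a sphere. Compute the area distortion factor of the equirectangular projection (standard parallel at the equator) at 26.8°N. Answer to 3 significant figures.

In the plate carrée (x = Rλ, y = Rφ), meridians are true-scale (h = 1) and parallels are stretched by k = sec φ.
Areal scale = h·k = 1 × sec φ; at 26.8°, h = 1.000, k = 1.120, so h·k = 1.120.

1.12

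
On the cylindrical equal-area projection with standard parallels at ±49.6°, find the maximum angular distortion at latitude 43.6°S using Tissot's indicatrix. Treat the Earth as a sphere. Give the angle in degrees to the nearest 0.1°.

12.7°

A cylindrical equal-area projection with standard parallel φ₀ has meridian scale h = cos φ / cos φ₀ and parallel scale k = cos φ₀ / cos φ (so areas are preserved, h·k = 1).
At 43.6°: h = 1.117, k = 0.8950; principal scales a = 1.117, b = 0.8950.
sin(ω/2) = (a − b)/(a + b) = 0.2224/2.012 = 0.1105, so ω = 2 arcsin(0.1105) ≈ 12.7°.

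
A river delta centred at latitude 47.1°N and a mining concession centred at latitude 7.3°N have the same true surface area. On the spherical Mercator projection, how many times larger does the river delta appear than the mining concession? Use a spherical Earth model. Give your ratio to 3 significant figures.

2.12

On Mercator, area is exaggerated by sec²φ = 1/cos²φ.
At 47.1°: sec²(47.1°) = 1/0.6807² = 2.158.
At 7.3°: sec²(7.3°) = 1/0.9919² = 1.016.
Ratio = 2.158/1.016 = cos²(7.3°)/cos²(47.1°) ≈ 2.12.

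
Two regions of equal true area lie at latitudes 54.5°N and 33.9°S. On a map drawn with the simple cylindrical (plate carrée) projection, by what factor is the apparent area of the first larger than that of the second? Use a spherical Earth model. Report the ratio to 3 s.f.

1.43

For the equirectangular projection with φ₀ = 0 (plate carrée), h = 1 along meridians and k = sec φ along parallels.
Areal scale at 54.5°: h·k = 1.000 × 1.722 = 1.722.
Areal scale at 33.9°: h·k = 1.000 × 1.205 = 1.205.
Ratio = 1.722/1.205 ≈ 1.43.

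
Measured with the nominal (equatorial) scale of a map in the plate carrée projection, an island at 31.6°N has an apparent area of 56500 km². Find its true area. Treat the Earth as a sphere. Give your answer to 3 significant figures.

Plate carrée maps x = Rλ, y = Rφ. The meridian scale is h = 1 and the parallel scale is k = 1/cos φ = sec φ.
Areal scale = h·k = 1 × sec φ; at 31.6°, h = 1.000, k = 1.174, so h·k = 1.174.
True area = apparent / (areal scale) = 56500 / 1.174 ≈ 48100 km².

48100 km²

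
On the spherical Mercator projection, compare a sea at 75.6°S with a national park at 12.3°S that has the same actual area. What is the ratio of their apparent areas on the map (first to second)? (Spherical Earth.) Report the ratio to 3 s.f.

Mercator areal scale is sec²φ.
At 75.6°: sec²(75.6°) = 1/0.2487² = 16.17.
At 12.3°: sec²(12.3°) = 1/0.9770² = 1.048.
Ratio = 16.17/1.048 = cos²(12.3°)/cos²(75.6°) ≈ 15.4.

15.4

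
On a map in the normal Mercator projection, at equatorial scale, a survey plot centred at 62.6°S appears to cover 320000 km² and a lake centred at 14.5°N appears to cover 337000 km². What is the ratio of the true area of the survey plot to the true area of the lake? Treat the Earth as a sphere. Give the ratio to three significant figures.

0.215

Mercator's areal exaggeration is sec²φ; hence true area = (apparent area) · cos²φ.
True area of survey plot: 320000 × cos²(62.6°) = 320000 × 0.2118 = 67770 km².
True area of lake: 337000 × cos²(14.5°) = 337000 × 0.9373 = 315900 km².
Ratio = 67770 / 315900 ≈ 0.215.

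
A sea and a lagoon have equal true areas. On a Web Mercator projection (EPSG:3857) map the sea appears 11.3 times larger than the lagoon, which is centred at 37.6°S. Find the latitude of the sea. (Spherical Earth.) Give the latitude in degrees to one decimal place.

76.4°

Mercator areal scale is sec²φ, so apparent-area ratio = sec²φ₁ / sec²φ₂ = cos²φ₂ / cos²φ₁.
cos²φ₂ / cos²φ₁ = 11.3  ⇒  cos φ₁ = cos 37.6° / √11.3 = 0.7923/3.362 = 0.2357.
φ₁ = arccos(0.2357) ≈ 76.4°.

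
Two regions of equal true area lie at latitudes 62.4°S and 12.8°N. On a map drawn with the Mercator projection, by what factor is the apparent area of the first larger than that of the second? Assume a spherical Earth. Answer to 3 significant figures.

On Mercator, area is exaggerated by sec²φ = 1/cos²φ.
At 62.4°: sec²(62.4°) = 1/0.4633² = 4.659.
At 12.8°: sec²(12.8°) = 1/0.9751² = 1.052.
Ratio = 4.659/1.052 = cos²(12.8°)/cos²(62.4°) ≈ 4.43.

4.43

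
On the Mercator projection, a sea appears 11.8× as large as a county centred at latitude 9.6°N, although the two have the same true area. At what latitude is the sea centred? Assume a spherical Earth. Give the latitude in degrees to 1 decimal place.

On Mercator, (apparent₁)/(apparent₂) = sec²φ₁ / sec²φ₂ when true areas are equal.
cos²φ₂ / cos²φ₁ = 11.8  ⇒  cos φ₁ = cos 9.6° / √11.8 = 0.9860/3.435 = 0.2870.
φ₁ = arccos(0.2870) ≈ 73.3°.

73.3°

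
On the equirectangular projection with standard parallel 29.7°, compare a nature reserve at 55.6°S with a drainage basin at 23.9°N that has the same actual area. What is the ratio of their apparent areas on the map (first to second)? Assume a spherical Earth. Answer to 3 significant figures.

With standard parallel φ₀ = 29.7°, the equirectangular projection gives x = Rλ cos φ₀, y = Rφ, so h = 1 and k = cos 29.7° / cos φ.
Areal scale at 55.6°: h·k = 1.000 × 1.537 = 1.537.
Areal scale at 23.9°: h·k = 1.000 × 0.9501 = 0.9501.
Ratio = 1.537/0.9501 ≈ 1.62.

1.62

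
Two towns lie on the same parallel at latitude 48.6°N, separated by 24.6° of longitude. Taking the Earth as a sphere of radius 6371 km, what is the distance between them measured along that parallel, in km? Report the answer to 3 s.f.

Arc length along a parallel = R cos φ · Δλ (with Δλ in radians).
= 6371 × cos 48.6° × (24.6° × π/180) = 6371 × 0.6613 × 0.4294 ≈ 1810 km.

1810 km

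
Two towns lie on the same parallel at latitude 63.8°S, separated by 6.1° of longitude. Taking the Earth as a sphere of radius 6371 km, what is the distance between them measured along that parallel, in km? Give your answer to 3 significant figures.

299 km

Arc length along a parallel = R cos φ · Δλ (with Δλ in radians).
= 6371 × cos 63.8° × (6.1° × π/180) = 6371 × 0.4415 × 0.1065 ≈ 299 km.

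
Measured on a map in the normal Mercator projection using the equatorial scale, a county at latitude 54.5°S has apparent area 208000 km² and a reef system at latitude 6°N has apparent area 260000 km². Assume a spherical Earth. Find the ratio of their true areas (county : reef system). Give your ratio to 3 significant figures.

On Mercator the areal scale is sec²φ, so true area = apparent × cos²φ.
True area of county: 208000 × cos²(54.5°) = 208000 × 0.3372 = 70140 km².
True area of reef system: 260000 × cos²(6°) = 260000 × 0.9891 = 257200 km².
Ratio = 70140 / 257200 ≈ 0.273.

0.273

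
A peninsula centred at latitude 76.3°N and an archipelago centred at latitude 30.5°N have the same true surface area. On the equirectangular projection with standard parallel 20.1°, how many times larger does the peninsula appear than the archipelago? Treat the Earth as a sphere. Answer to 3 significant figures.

3.64

In the equirectangular projection with standard parallel φ₀ = 20.1° (x = Rλ cos φ₀, y = Rφ), meridians are true-scale (h = 1) and the parallel scale is k = cos φ₀ / cos φ.
Areal scale at 76.3°: h·k = 1.000 × 3.965 = 3.965.
Areal scale at 30.5°: h·k = 1.000 × 1.090 = 1.090.
Ratio = 3.965/1.090 ≈ 3.64.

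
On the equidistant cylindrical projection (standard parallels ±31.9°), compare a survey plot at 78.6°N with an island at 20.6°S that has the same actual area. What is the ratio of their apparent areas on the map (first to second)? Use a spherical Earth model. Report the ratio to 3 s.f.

In the equirectangular projection with standard parallel φ₀ = 31.9° (x = Rλ cos φ₀, y = Rφ), meridians are true-scale (h = 1) and the parallel scale is k = cos φ₀ / cos φ.
Areal scale at 78.6°: h·k = 1.000 × 4.295 = 4.295.
Areal scale at 20.6°: h·k = 1.000 × 0.9070 = 0.9070.
Ratio = 4.295/0.9070 ≈ 4.74.

4.74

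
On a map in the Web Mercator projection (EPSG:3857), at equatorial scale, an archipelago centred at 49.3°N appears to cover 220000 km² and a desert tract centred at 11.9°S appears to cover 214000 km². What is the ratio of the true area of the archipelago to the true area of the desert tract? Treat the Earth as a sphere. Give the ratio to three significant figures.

Mercator's areal exaggeration is sec²φ; hence true area = (apparent area) · cos²φ.
True area of archipelago: 220000 × cos²(49.3°) = 220000 × 0.4252 = 93550 km².
True area of desert tract: 214000 × cos²(11.9°) = 214000 × 0.9575 = 204900 km².
Ratio = 93550 / 204900 ≈ 0.457.

0.457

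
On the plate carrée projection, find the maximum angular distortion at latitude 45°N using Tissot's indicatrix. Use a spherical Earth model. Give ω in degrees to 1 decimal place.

For the equirectangular projection with φ₀ = 0 (plate carrée), h = 1 along meridians and k = sec φ along parallels.
At 45°: h = 1.000, k = 1.414; principal scales a = 1.414, b = 1.000.
sin(ω/2) = (a − b)/(a + b) = 0.4142/2.414 = 0.1716, so ω = 2 arcsin(0.1716) ≈ 19.8°.

19.8°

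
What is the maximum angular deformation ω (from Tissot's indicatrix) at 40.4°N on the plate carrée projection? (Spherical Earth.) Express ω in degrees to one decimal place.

In the plate carrée (x = Rλ, y = Rφ), meridians are true-scale (h = 1) and parallels are stretched by k = sec φ.
At 40.4°: h = 1.000, k = 1.313; principal scales a = 1.313, b = 1.000.
sin(ω/2) = (a − b)/(a + b) = 0.3131/2.313 = 0.1354, so ω = 2 arcsin(0.1354) ≈ 15.6°.

15.6°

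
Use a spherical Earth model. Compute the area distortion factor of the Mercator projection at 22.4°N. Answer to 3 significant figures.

For Mercator, h = k = sec φ (a conformal cylindrical projection has a single point scale, 1/cos φ).
Areal scale = k² = sec²φ = 1/cos²(22.4°) = 1/0.9245² = 1.170.

1.17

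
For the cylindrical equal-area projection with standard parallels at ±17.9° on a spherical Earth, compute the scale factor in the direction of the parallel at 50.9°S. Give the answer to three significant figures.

Cylindrical equal-area (φ₀ = 17.9°): h = cos φ / cos 17.9° along meridians, k = cos 17.9° / cos φ along parallels; h·k = 1.
k = cos 17.9° / cos 50.9° = 0.9516/0.6307 = 1.509.

1.51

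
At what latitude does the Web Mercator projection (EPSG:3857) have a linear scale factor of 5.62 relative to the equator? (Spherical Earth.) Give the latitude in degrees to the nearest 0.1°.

79.8°

Mercator scale is k = sec φ = 1/cos φ.
1/cos φ = 5.62  ⇒  cos φ = 0.1779  ⇒  φ = arccos(0.1779) ≈ 79.8°.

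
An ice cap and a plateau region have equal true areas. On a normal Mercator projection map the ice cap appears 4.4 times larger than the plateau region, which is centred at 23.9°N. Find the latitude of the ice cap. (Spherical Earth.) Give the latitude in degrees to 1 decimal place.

On Mercator, (apparent₁)/(apparent₂) = sec²φ₁ / sec²φ₂ when true areas are equal.
cos²φ₂ / cos²φ₁ = 4.4  ⇒  cos φ₁ = cos 23.9° / √4.4 = 0.9143/2.098 = 0.4359.
φ₁ = arccos(0.4359) ≈ 64.2°.

64.2°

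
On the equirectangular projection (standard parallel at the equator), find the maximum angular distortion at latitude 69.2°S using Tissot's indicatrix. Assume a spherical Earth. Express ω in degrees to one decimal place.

For the equirectangular projection with φ₀ = 0 (plate carrée), h = 1 along meridians and k = sec φ along parallels.
At 69.2°: h = 1.000, k = 2.816; principal scales a = 2.816, b = 1.000.
sin(ω/2) = (a − b)/(a + b) = 1.816/3.816 = 0.4759, so ω = 2 arcsin(0.4759) ≈ 56.8°.

56.8°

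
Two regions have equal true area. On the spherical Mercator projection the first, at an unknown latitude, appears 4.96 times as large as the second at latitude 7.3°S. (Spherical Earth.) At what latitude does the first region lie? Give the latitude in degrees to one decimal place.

On Mercator, (apparent₁)/(apparent₂) = sec²φ₁ / sec²φ₂ when true areas are equal.
cos²φ₂ / cos²φ₁ = 4.96  ⇒  cos φ₁ = cos 7.3° / √4.96 = 0.9919/2.227 = 0.4454.
φ₁ = arccos(0.4454) ≈ 63.6°.

63.6°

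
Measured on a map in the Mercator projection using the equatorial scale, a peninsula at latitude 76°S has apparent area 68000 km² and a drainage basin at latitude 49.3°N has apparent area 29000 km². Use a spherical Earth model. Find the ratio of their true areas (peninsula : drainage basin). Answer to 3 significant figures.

Since Mercator area scale is 1/cos²φ, the true area equals the apparent area multiplied by cos²φ.
True area of peninsula: 68000 × cos²(76°) = 68000 × 0.05853 = 3980 km².
True area of drainage basin: 29000 × cos²(49.3°) = 29000 × 0.4252 = 12330 km².
Ratio = 3980 / 12330 ≈ 0.323.

0.323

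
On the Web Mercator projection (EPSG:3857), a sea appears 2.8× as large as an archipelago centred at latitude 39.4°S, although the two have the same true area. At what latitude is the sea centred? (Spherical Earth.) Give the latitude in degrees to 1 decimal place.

62.5°

On Mercator, (apparent₁)/(apparent₂) = sec²φ₁ / sec²φ₂ when true areas are equal.
cos²φ₂ / cos²φ₁ = 2.8  ⇒  cos φ₁ = cos 39.4° / √2.8 = 0.7727/1.673 = 0.4618.
φ₁ = arccos(0.4618) ≈ 62.5°.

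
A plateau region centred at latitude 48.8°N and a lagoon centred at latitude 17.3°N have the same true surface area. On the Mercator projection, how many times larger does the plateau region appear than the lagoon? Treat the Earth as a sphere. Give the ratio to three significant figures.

2.10

Mercator areal scale is sec²φ.
At 48.8°: sec²(48.8°) = 1/0.6587² = 2.305.
At 17.3°: sec²(17.3°) = 1/0.9548² = 1.097.
Ratio = 2.305/1.097 = cos²(17.3°)/cos²(48.8°) ≈ 2.10.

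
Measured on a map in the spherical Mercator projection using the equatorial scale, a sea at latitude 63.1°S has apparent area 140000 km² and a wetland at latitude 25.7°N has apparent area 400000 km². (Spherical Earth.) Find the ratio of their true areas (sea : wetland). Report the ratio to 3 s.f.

Mercator's areal exaggeration is sec²φ; hence true area = (apparent area) · cos²φ.
True area of sea: 140000 × cos²(63.1°) = 140000 × 0.2047 = 28660 km².
True area of wetland: 400000 × cos²(25.7°) = 400000 × 0.8119 = 324800 km².
Ratio = 28660 / 324800 ≈ 0.0882.

0.0882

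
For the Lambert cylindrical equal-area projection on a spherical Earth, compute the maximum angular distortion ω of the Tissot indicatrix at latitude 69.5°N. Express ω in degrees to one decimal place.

The Lambert cylindrical equal-area projection is the cylindrical equal-area projection with its standard parallel at the equator (φ₀ = 0). Cylindrical equal-area (φ₀ = 0°): h = cos φ / cos 0° along meridians, k = cos 0° / cos φ along parallels; h·k = 1.
At 69.5°: h = 0.3502, k = 2.855; principal scales a = 2.855, b = 0.3502.
sin(ω/2) = (a − b)/(a + b) = 2.505/3.206 = 0.7815, so ω = 2 arcsin(0.7815) ≈ 102.8°.

102.8°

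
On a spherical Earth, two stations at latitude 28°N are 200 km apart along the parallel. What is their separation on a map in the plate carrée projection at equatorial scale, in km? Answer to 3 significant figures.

227 km

Plate carrée maps x = Rλ, y = Rφ. The meridian scale is h = 1 and the parallel scale is k = 1/cos φ = sec φ.
Along the parallel, k = sec 28° = 1/0.8829 = 1.133.
Map distance = 200 × 1.133 ≈ 227 km.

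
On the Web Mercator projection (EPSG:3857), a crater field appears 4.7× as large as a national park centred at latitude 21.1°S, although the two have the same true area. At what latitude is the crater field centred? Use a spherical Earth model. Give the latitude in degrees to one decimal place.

64.5°

Mercator areal scale is sec²φ, so apparent-area ratio = sec²φ₁ / sec²φ₂ = cos²φ₂ / cos²φ₁.
cos²φ₂ / cos²φ₁ = 4.7  ⇒  cos φ₁ = cos 21.1° / √4.7 = 0.9330/2.168 = 0.4303.
φ₁ = arccos(0.4303) ≈ 64.5°.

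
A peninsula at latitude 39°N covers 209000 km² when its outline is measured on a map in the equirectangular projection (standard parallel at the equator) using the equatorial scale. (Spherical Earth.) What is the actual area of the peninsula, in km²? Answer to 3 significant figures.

162000 km²

In the plate carrée (x = Rλ, y = Rφ), meridians are true-scale (h = 1) and parallels are stretched by k = sec φ.
Areal scale = h·k = 1 × sec φ; at 39°, h = 1.000, k = 1.287, so h·k = 1.287.
True area = apparent / (areal scale) = 209000 / 1.287 ≈ 162000 km².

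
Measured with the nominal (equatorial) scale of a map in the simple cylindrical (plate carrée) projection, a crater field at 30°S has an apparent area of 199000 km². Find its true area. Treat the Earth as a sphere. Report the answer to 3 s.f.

172000 km²

In the plate carrée (x = Rλ, y = Rφ), meridians are true-scale (h = 1) and parallels are stretched by k = sec φ.
Areal scale = h·k = 1 × sec φ; at 30°, h = 1.000, k = 1.155, so h·k = 1.155.
True area = apparent / (areal scale) = 199000 / 1.155 ≈ 172000 km².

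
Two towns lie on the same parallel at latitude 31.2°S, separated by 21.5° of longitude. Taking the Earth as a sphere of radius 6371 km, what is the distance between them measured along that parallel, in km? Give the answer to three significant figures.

2040 km

Arc length along a parallel = R cos φ · Δλ (with Δλ in radians).
= 6371 × cos 31.2° × (21.5° × π/180) = 6371 × 0.8554 × 0.3752 ≈ 2040 km.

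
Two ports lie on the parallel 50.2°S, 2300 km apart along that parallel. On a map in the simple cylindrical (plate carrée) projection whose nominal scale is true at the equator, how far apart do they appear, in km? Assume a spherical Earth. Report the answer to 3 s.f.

For the equirectangular projection with φ₀ = 0 (plate carrée), h = 1 along meridians and k = sec φ along parallels.
Along the parallel, k = sec 50.2° = 1/0.6401 = 1.562.
Map distance = 2300 × 1.562 ≈ 3590 km.

3590 km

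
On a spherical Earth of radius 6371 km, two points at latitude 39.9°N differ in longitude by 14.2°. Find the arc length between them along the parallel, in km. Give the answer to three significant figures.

Arc length along a parallel = R cos φ · Δλ (with Δλ in radians).
= 6371 × cos 39.9° × (14.2° × π/180) = 6371 × 0.7672 × 0.2478 ≈ 1210 km.

1210 km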